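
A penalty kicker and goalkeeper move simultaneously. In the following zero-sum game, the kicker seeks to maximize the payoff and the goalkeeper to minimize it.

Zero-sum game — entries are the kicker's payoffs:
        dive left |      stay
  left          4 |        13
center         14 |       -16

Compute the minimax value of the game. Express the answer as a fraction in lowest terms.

Row minima are 4 and -16, so the kicker's maximin is 4; column maxima are 14 and 13, so the goalkeeper's minimax is 13. These differ, so the equilibrium is in mixed strategies.
Let the kicker play left with probability p. The goalkeeper is indifferent when 4p + 14(1−p) = 13p − 16(1−p), giving p = 10/13.
Let the goalkeeper play dive left with probability q. The kicker is indifferent when 4q + 13(1−q) = 14q − 16(1−q), giving q = 29/39.
The value is 4·(29/39) + (13)·(10/39) = 82/13.

82/13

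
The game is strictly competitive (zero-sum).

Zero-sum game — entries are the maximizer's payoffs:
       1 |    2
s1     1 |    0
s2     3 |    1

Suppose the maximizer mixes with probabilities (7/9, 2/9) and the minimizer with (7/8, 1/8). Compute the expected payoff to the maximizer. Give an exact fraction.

Against (7/8, 1/8), each row's expected payoff is s1: 7/8; s2: 11/4.
Taking the (7/9, 2/9)-weighted average: (7/9)·(7/8) + (2/9)·(11/4) = 31/24.

31/24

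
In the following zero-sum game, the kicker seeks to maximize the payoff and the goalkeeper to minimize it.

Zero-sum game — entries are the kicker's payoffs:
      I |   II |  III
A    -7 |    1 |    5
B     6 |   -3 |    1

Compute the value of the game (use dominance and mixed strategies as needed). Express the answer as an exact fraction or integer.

Column III is strictly dominated by II for the goalkeeper (it gives the kicker more in every row).
The remaining 2×2 game on (A, B) × (I, II) has no saddle point. Let the kicker play A with probability p; indifference gives −7p + 6(1−p) = p − 3(1−p), so p = 9/17.
Similarly the goalkeeper's optimal q on I is 4/17, and the value is -7·(4/17) + (1)·(13/17) = -15/17.

-15/17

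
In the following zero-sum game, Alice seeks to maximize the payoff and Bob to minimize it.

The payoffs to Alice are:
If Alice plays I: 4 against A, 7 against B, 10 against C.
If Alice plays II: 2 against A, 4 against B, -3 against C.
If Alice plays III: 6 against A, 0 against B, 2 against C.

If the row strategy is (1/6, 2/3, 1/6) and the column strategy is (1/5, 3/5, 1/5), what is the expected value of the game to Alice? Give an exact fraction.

29/10

Against (1/5, 3/5, 1/5), each row's expected payoff is I: 7; II: 11/5; III: 8/5.
Taking the (1/6, 2/3, 1/6)-weighted average: (1/6)·(7) + (2/3)·(11/5) + (1/6)·(8/5) = 29/10.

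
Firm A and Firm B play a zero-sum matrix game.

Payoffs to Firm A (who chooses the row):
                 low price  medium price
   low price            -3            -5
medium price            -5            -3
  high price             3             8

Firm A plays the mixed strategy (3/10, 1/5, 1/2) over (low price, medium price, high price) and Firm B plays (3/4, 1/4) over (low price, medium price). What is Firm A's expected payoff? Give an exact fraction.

Against (3/4, 1/4), each row's expected payoff is low price: -7/2; medium price: -9/2; high price: 17/4.
Taking the (3/10, 1/5, 1/2)-weighted average: (3/10)·(-7/2) + (1/5)·(-9/2) + (1/2)·(17/4) = 7/40.

7/40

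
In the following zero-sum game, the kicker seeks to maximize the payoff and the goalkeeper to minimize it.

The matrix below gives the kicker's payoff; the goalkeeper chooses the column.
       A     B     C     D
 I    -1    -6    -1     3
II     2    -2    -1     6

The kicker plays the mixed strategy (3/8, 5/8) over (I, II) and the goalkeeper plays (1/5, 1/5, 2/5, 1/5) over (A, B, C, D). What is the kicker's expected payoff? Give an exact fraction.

1/20

Against (1/5, 1/5, 2/5, 1/5), each row's expected payoff is I: -6/5; II: 4/5.
Taking the (3/8, 5/8)-weighted average: (3/8)·(-6/5) + (5/8)·(4/5) = 1/20.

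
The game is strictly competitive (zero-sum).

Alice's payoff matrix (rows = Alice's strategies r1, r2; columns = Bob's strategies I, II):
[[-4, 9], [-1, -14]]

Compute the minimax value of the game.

Row minima are -4 and -14, so Alice's maximin is -4; column maxima are -1 and 9, so Bob's minimax is -1. These differ, so the equilibrium is in mixed strategies.
Let Alice play r1 with probability p. Bob is indifferent when −4p − (1−p) = 9p − 14(1−p), giving p = 1/2.
Let Bob play I with probability q. Alice is indifferent when −4q + 9(1−q) = −q − 14(1−q), giving q = 23/26.
The value is -4·(23/26) + (9)·(3/26) = -5/2.

-5/2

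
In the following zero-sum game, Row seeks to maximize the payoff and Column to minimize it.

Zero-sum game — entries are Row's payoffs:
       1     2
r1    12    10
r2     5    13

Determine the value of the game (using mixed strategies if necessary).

Row minima are 10 and 5, so Row's maximin is 10; column maxima are 12 and 13, so Column's minimax is 12. These differ, so the equilibrium is in mixed strategies.
Let Row play r1 with probability p. Column is indifferent when 12p + 5(1−p) = 10p + 13(1−p), giving p = 4/5.
Let Column play 1 with probability q. Row is indifferent when 12q + 10(1−q) = 5q + 13(1−q), giving q = 3/10.
The value is 12·(3/10) + (10)·(7/10) = 53/5.

53/5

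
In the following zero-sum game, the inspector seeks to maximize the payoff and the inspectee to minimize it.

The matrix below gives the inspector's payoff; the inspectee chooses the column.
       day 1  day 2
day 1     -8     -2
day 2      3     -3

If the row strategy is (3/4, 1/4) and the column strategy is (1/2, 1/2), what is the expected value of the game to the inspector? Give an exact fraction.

Against (1/2, 1/2), each row's expected payoff is day 1: -5; day 2: 0.
Taking the (3/4, 1/4)-weighted average: (3/4)·(-5) + (1/4)·(0) = -15/4.

-15/4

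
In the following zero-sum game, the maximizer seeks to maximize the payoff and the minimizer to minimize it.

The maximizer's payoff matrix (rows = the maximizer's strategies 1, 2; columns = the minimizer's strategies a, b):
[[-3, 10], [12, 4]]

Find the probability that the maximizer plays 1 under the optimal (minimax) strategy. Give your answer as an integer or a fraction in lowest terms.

8/21

Row minima are -3 and 4, so the maximizer's maximin is 4; column maxima are 12 and 10, so the minimizer's minimax is 10. These differ, so the equilibrium is in mixed strategies.
Let the maximizer play 1 with probability p. The minimizer is indifferent when −3p + 12(1−p) = 10p + 4(1−p), giving p = 8/21.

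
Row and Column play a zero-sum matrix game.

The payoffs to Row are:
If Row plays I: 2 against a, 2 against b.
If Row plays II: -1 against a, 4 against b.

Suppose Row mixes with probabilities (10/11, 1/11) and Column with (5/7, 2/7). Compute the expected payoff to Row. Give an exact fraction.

Against (5/7, 2/7), each row's expected payoff is I: 2; II: 3/7.
Taking the (10/11, 1/11)-weighted average: (10/11)·(2) + (1/11)·(3/7) = 13/7.

13/7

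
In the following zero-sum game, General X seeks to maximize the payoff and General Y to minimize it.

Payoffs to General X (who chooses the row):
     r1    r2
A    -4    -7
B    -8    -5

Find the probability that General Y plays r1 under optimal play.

1/3

Row minima are -7 and -8, so General X's maximin is -7; column maxima are -4 and -5, so General Y's minimax is -5. These differ, so the equilibrium is in mixed strategies.
Let General Y play r1 with probability q. General X is indifferent when −4q − 7(1−q) = −8q − 5(1−q), giving q = 1/3.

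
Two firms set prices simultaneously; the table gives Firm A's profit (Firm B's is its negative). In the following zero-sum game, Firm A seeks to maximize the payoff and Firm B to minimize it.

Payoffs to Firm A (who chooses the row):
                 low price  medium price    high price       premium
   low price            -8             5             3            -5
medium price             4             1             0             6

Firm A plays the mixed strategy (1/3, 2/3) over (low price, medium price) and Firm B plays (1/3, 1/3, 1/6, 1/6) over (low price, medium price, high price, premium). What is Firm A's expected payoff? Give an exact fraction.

4/3

Against (1/3, 1/3, 1/6, 1/6), each row's expected payoff is low price: -4/3; medium price: 8/3.
Taking the (1/3, 2/3)-weighted average: (1/3)·(-4/3) + (2/3)·(8/3) = 4/3.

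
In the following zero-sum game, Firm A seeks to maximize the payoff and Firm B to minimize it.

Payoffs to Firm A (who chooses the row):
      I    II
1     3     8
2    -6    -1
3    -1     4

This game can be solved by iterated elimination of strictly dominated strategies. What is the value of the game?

3

Column II is strictly dominated by I for Firm B (3<8, -6<-1, -1<4); eliminate II.
Row 2 is strictly dominated by row 1 (3>-6); eliminate 2.
Row 3 is strictly dominated by row 1 (3>-1); eliminate 3.
Only (1, I) remains, with payoff 3.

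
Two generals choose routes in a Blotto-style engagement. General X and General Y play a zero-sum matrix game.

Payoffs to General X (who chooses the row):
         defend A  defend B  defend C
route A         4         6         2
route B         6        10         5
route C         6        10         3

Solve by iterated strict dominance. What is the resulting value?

Column defend A is strictly dominated by defend C for General Y (2<4, 5<6, 3<6); eliminate defend A.
Row route A is strictly dominated by row route B (10>6, 5>2); eliminate route A.
Column defend B is strictly dominated by defend C for General Y (5<10, 3<10); eliminate defend B.
Row route C is strictly dominated by row route B (5>3); eliminate route C.
Only (route B, defend C) remains, with payoff 5.

5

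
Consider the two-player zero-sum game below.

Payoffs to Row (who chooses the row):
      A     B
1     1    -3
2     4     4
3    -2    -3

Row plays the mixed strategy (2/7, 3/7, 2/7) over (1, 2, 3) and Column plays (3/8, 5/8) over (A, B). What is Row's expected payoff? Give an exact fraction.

15/28

Against (3/8, 5/8), each row's expected payoff is 1: -3/2; 2: 4; 3: -21/8.
Taking the (2/7, 3/7, 2/7)-weighted average: (2/7)·(-3/2) + (3/7)·(4) + (2/7)·(-21/8) = 15/28.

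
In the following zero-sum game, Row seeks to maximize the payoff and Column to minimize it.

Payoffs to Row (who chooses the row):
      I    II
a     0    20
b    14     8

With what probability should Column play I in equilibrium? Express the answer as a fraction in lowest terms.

Row minima are 0 and 8, so Row's maximin is 8; column maxima are 14 and 20, so Column's minimax is 14. These differ, so the equilibrium is in mixed strategies.
Let Column play I with probability q. Row is indifferent when 20(1−q) = 14q + 8(1−q), giving q = 6/13.

6/13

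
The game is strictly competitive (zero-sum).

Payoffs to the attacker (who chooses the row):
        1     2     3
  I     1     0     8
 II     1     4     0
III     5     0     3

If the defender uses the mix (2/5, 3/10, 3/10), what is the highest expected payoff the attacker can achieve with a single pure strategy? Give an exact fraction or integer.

29/10

I: (1)·(2/5) + (0)·(3/10) + (8)·(3/10) = 14/5.
II: (1)·(2/5) + (4)·(3/10) + (0)·(3/10) = 8/5.
III: (5)·(2/5) + (0)·(3/10) + (3)·(3/10) = 29/10.
The best pure response is III with expected payoff 29/10.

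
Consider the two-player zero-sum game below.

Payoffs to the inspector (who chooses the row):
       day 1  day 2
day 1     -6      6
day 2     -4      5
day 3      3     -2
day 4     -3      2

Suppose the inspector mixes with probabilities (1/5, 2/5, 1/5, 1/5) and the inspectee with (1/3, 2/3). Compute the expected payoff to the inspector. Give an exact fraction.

Against (1/3, 2/3), each row's expected payoff is day 1: 2; day 2: 2; day 3: -1/3; day 4: 1/3.
Taking the (1/5, 2/5, 1/5, 1/5)-weighted average: (1/5)·(2) + (2/5)·(2) + (1/5)·(-1/3) + (1/5)·(1/3) = 6/5.

6/5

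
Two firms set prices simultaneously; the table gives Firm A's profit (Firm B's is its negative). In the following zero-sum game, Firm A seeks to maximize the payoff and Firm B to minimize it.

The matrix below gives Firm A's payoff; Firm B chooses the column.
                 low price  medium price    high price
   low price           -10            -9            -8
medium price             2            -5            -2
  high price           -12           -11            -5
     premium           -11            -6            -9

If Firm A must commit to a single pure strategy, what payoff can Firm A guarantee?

-5

The worst-case payoff for each row is low price: -10, medium price: -5, high price: -12, premium: -11.
The best of these is -5.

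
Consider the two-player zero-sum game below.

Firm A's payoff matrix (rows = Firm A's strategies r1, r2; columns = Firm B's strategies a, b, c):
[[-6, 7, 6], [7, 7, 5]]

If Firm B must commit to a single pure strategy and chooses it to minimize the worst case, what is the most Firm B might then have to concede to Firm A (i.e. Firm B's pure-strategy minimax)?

The worst case (largest entry) in each column is a: 7, b: 7, c: 6.
The best (smallest) of these is 6.

6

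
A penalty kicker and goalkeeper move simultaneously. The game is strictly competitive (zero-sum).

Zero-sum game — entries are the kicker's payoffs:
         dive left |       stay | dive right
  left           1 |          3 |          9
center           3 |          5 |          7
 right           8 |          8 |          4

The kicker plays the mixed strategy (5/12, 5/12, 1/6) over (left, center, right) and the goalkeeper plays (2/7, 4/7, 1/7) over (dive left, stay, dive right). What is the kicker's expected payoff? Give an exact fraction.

32/7

Against (2/7, 4/7, 1/7), each row's expected payoff is left: 23/7; center: 33/7; right: 52/7.
Taking the (5/12, 5/12, 1/6)-weighted average: (5/12)·(23/7) + (5/12)·(33/7) + (1/6)·(52/7) = 32/7.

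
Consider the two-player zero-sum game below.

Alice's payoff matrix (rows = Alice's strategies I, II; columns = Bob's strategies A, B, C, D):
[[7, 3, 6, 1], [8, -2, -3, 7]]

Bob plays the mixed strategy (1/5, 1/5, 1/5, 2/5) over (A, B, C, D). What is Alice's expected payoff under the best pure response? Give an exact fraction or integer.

18/5

I: (7)·(1/5) + (3)·(1/5) + (6)·(1/5) + (1)·(2/5) = 18/5.
II: (8)·(1/5) + (-2)·(1/5) + (-3)·(1/5) + (7)·(2/5) = 17/5.
The best pure response is I with expected payoff 18/5.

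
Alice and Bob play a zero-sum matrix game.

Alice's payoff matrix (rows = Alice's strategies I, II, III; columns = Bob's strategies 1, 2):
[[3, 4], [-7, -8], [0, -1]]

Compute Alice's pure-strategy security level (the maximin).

3

The worst-case payoff for each row is I: 3, II: -8, III: -1.
The best of these is 3.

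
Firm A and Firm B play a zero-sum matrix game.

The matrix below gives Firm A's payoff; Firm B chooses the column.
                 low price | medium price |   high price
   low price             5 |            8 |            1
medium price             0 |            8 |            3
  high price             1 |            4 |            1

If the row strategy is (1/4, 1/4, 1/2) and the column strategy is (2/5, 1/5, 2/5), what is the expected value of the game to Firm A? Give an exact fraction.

5/2

Against (2/5, 1/5, 2/5), each row's expected payoff is low price: 4; medium price: 14/5; high price: 8/5.
Taking the (1/4, 1/4, 1/2)-weighted average: (1/4)·(4) + (1/4)·(14/5) + (1/2)·(8/5) = 5/2.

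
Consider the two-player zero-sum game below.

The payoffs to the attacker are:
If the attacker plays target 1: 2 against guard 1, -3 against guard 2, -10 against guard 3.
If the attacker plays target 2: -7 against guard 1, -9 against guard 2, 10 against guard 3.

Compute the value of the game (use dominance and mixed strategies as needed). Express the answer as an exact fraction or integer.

-60/13

Column guard 1 is strictly dominated by guard 2 for the defender (it gives the attacker more in every row).
The remaining 2×2 game on (target 1, target 2) × (guard 2, guard 3) has no saddle point. Let the attacker play target 1 with probability p; indifference gives −3p − 9(1−p) = −10p + 10(1−p), so p = 19/26.
Similarly the defender's optimal q on guard 2 is 10/13, and the value is -3·(10/13) + (-10)·(3/13) = -60/13.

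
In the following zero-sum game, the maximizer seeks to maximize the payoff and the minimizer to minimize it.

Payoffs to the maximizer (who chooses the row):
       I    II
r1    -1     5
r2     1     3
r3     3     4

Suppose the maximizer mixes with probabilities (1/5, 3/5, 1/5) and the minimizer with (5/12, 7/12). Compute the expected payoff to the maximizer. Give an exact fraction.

Against (5/12, 7/12), each row's expected payoff is r1: 5/2; r2: 13/6; r3: 43/12.
Taking the (1/5, 3/5, 1/5)-weighted average: (1/5)·(5/2) + (3/5)·(13/6) + (1/5)·(43/12) = 151/60.

151/60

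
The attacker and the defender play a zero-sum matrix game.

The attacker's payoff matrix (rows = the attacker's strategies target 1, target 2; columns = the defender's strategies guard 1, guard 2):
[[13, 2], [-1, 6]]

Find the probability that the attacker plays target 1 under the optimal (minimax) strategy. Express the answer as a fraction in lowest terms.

Row minima are 2 and -1, so the attacker's maximin is 2; column maxima are 13 and 6, so the defender's minimax is 6. These differ, so the equilibrium is in mixed strategies.
Let the attacker play target 1 with probability p. The defender is indifferent when 13p − (1−p) = 2p + 6(1−p), giving p = 7/18.

7/18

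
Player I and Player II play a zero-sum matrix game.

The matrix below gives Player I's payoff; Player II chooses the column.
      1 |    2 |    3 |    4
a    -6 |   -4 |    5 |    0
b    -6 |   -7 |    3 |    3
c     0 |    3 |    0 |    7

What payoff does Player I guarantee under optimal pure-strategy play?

Row minima: -6, -7, 0 → Player I's maximin is 0.
Column maxima: 0, 3, 5, 7 → Player II's minimax is 0.
They coincide at (c, 1), so the value is 0.

0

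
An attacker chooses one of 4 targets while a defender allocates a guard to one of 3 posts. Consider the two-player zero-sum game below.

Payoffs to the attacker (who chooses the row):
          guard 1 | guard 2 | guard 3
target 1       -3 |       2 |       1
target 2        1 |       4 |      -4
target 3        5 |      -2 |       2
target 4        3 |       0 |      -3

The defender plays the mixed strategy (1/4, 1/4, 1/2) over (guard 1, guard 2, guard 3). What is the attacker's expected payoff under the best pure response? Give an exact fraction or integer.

7/4

target 1: (-3)·(1/4) + (2)·(1/4) + (1)·(1/2) = 1/4.
target 2: (1)·(1/4) + (4)·(1/4) + (-4)·(1/2) = -3/4.
target 3: (5)·(1/4) + (-2)·(1/4) + (2)·(1/2) = 7/4.
target 4: (3)·(1/4) + (0)·(1/4) + (-3)·(1/2) = -3/4.
The best pure response is target 3 with expected payoff 7/4.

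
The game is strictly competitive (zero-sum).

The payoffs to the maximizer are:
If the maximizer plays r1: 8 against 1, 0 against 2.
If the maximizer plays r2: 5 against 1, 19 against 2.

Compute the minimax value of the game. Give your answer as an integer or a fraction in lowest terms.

Row minima are 0 and 5, so the maximizer's maximin is 5; column maxima are 8 and 19, so the minimizer's minimax is 8. These differ, so the equilibrium is in mixed strategies.
Let the maximizer play r1 with probability p. The minimizer is indifferent when 8p + 5(1−p) = 19(1−p), giving p = 7/11.
Let the minimizer play 1 with probability q. The maximizer is indifferent when 8q = 5q + 19(1−q), giving q = 19/22.
The value is 8·(19/22) + (0)·(3/22) = 76/11.

76/11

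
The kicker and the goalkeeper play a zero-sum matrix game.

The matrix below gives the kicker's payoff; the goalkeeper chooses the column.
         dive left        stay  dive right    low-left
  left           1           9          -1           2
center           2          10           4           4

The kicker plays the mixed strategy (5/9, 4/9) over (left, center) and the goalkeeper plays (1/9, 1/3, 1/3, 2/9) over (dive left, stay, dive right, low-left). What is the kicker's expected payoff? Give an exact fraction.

Against (1/9, 1/3, 1/3, 2/9), each row's expected payoff is left: 29/9; center: 52/9.
Taking the (5/9, 4/9)-weighted average: (5/9)·(29/9) + (4/9)·(52/9) = 353/81.

353/81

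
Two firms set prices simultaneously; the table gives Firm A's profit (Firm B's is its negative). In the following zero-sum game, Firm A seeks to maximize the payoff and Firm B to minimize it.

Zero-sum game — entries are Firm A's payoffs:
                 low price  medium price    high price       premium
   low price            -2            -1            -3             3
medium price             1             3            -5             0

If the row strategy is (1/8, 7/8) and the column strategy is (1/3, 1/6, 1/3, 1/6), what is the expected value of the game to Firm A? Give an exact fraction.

Against (1/3, 1/6, 1/3, 1/6), each row's expected payoff is low price: -4/3; medium price: -5/6.
Taking the (1/8, 7/8)-weighted average: (1/8)·(-4/3) + (7/8)·(-5/6) = -43/48.

-43/48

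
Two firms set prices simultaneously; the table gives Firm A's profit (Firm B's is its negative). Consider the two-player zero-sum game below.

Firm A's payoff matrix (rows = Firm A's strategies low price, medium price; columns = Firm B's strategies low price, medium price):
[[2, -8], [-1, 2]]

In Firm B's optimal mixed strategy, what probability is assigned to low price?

10/13

Row minima are -8 and -1, so Firm A's maximin is -1; column maxima are 2 and 2, so Firm B's minimax is 2. These differ, so the equilibrium is in mixed strategies.
Let Firm B play low price with probability q. Firm A is indifferent when 2q − 8(1−q) = −q + 2(1−q), giving q = 10/13.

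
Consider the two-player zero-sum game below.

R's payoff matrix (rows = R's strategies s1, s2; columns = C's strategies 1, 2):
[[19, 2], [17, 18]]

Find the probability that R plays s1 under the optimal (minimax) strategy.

Row minima are 2 and 17, so R's maximin is 17; column maxima are 19 and 18, so C's minimax is 18. These differ, so the equilibrium is in mixed strategies.
Let R play s1 with probability p. C is indifferent when 19p + 17(1−p) = 2p + 18(1−p), giving p = 1/18.

1/18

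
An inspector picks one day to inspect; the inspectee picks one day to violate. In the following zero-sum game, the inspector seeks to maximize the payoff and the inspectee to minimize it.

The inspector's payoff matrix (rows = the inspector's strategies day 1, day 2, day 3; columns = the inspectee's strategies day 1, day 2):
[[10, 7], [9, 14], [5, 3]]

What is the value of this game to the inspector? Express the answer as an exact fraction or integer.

77/8

Row day 3 is strictly dominated by row day 1, so the inspector never plays it.
The remaining 2×2 game on (day 1, day 2) × (day 1, day 2) has no saddle point. Let the inspector play day 1 with probability p; indifference gives 10p + 9(1−p) = 7p + 14(1−p), so p = 5/8.
Similarly the inspectee's optimal q on day 1 is 7/8, and the value is 10·(7/8) + (7)·(1/8) = 77/8.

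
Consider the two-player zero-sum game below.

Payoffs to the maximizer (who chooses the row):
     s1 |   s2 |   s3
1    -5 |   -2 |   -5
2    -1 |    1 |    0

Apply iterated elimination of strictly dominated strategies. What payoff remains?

-1

Row 1 is strictly dominated by row 2 (-1>-5, 1>-2, 0>-5); eliminate 1.
Column s3 is strictly dominated by s1 for the minimizer (-1<0); eliminate s3.
Column s2 is strictly dominated by s1 for the minimizer (-1<1); eliminate s2.
Only (2, s1) remains, with payoff -1.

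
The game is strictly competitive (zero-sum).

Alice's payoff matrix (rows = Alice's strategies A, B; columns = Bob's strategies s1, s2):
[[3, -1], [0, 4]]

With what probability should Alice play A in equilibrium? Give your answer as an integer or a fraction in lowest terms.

Row minima are -1 and 0, so Alice's maximin is 0; column maxima are 3 and 4, so Bob's minimax is 3. These differ, so the equilibrium is in mixed strategies.
Let Alice play A with probability p. Bob is indifferent when 3p = −p + 4(1−p), giving p = 1/2.

1/2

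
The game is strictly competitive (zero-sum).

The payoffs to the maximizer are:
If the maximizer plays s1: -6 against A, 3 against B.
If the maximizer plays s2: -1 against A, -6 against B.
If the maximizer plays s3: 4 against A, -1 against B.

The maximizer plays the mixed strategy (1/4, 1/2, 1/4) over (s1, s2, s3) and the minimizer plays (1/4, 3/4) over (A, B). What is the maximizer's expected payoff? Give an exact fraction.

Against (1/4, 3/4), each row's expected payoff is s1: 3/4; s2: -19/4; s3: 1/4.
Taking the (1/4, 1/2, 1/4)-weighted average: (1/4)·(3/4) + (1/2)·(-19/4) + (1/4)·(1/4) = -17/8.

-17/8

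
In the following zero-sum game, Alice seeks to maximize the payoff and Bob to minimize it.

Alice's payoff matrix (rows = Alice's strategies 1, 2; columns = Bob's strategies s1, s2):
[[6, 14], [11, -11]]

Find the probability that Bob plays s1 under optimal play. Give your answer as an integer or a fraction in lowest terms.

Row minima are 6 and -11, so Alice's maximin is 6; column maxima are 11 and 14, so Bob's minimax is 11. These differ, so the equilibrium is in mixed strategies.
Let Bob play s1 with probability q. Alice is indifferent when 6q + 14(1−q) = 11q − 11(1−q), giving q = 5/6.

5/6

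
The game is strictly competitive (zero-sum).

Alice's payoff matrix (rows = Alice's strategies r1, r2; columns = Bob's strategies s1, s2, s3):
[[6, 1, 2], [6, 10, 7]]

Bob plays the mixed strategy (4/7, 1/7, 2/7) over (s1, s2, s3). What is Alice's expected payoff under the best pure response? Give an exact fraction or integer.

48/7

r1: (6)·(4/7) + (1)·(1/7) + (2)·(2/7) = 29/7.
r2: (6)·(4/7) + (10)·(1/7) + (7)·(2/7) = 48/7.
The best pure response is r2 with expected payoff 48/7.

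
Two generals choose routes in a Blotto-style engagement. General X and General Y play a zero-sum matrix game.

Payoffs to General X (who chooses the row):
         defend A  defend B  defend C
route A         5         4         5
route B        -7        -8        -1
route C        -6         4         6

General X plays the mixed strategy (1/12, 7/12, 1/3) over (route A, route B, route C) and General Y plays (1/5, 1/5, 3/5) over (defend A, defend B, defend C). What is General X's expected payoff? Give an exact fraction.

-19/30

Against (1/5, 1/5, 3/5), each row's expected payoff is route A: 24/5; route B: -18/5; route C: 16/5.
Taking the (1/12, 7/12, 1/3)-weighted average: (1/12)·(24/5) + (7/12)·(-18/5) + (1/3)·(16/5) = -19/30.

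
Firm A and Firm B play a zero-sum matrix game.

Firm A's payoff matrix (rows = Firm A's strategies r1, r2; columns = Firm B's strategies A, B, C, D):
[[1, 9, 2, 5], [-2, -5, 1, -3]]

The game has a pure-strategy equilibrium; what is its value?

1

Row minima: 1, -5 → Firm A's maximin is 1.
Column maxima: 1, 9, 2, 5 → Firm B's minimax is 1.
They coincide at (r1, A), so the value is 1.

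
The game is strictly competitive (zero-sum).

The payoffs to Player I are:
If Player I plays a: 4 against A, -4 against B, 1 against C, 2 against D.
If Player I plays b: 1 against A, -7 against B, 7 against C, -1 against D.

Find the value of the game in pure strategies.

Row minima: -4, -7 → Player I's maximin is -4.
Column maxima: 4, -4, 7, 2 → Player II's minimax is -4.
They coincide at (a, B), so the value is -4.

-4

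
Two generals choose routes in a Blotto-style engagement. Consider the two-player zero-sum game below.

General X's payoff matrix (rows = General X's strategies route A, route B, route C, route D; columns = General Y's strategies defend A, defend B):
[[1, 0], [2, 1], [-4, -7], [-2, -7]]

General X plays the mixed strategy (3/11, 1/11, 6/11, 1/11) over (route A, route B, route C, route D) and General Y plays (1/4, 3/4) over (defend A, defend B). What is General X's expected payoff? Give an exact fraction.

-15/4

Against (1/4, 3/4), each row's expected payoff is route A: 1/4; route B: 5/4; route C: -25/4; route D: -23/4.
Taking the (3/11, 1/11, 6/11, 1/11)-weighted average: (3/11)·(1/4) + (1/11)·(5/4) + (6/11)·(-25/4) + (1/11)·(-23/4) = -15/4.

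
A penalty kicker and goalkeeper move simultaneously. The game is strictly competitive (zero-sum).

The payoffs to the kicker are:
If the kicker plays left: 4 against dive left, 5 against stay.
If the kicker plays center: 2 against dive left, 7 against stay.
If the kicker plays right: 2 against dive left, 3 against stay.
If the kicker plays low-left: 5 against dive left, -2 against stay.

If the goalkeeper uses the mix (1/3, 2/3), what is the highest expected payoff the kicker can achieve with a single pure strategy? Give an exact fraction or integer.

left: (4)·(1/3) + (5)·(2/3) = 14/3.
center: (2)·(1/3) + (7)·(2/3) = 16/3.
right: (2)·(1/3) + (3)·(2/3) = 8/3.
low-left: (5)·(1/3) + (-2)·(2/3) = 1/3.
The best pure response is center with expected payoff 16/3.

16/3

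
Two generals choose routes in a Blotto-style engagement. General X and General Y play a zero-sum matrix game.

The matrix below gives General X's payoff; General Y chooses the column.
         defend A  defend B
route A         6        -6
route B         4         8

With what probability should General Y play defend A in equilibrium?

7/8

Row minima are -6 and 4, so General X's maximin is 4; column maxima are 6 and 8, so General Y's minimax is 6. These differ, so the equilibrium is in mixed strategies.
Let General Y play defend A with probability q. General X is indifferent when 6q − 6(1−q) = 4q + 8(1−q), giving q = 7/8.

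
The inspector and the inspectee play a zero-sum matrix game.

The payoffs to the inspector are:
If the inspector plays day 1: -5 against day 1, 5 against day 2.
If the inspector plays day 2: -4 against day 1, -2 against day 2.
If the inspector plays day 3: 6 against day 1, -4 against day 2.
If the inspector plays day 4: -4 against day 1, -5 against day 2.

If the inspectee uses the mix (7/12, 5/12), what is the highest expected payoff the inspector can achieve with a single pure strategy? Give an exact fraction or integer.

11/6

day 1: (-5)·(7/12) + (5)·(5/12) = -5/6.
day 2: (-4)·(7/12) + (-2)·(5/12) = -19/6.
day 3: (6)·(7/12) + (-4)·(5/12) = 11/6.
day 4: (-4)·(7/12) + (-5)·(5/12) = -53/12.
The best pure response is day 3 with expected payoff 11/6.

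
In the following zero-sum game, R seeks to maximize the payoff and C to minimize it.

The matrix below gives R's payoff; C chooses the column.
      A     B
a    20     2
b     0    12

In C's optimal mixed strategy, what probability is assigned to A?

1/3

Row minima are 2 and 0, so R's maximin is 2; column maxima are 20 and 12, so C's minimax is 12. These differ, so the equilibrium is in mixed strategies.
Let C play A with probability q. R is indifferent when 20q + 2(1−q) = 12(1−q), giving q = 1/3.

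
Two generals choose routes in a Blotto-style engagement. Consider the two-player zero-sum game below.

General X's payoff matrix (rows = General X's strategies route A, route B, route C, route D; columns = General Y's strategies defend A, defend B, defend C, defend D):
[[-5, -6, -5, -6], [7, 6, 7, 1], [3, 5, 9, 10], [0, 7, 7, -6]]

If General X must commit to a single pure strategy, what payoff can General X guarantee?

3

The worst-case payoff for each row is route A: -6, route B: 1, route C: 3, route D: -6.
The best of these is 3.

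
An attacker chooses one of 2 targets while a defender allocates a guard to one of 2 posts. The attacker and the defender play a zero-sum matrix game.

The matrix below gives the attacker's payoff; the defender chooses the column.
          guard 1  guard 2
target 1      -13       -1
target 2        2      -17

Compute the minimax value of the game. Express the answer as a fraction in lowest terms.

-223/31

Row minima are -13 and -17, so the attacker's maximin is -13; column maxima are 2 and -1, so the defender's minimax is -1. These differ, so the equilibrium is in mixed strategies.
Let the attacker play target 1 with probability p. The defender is indifferent when −13p + 2(1−p) = −p − 17(1−p), giving p = 19/31.
Let the defender play guard 1 with probability q. The attacker is indifferent when −13q − (1−q) = 2q − 17(1−q), giving q = 16/31.
The value is -13·(16/31) + (-1)·(15/31) = -223/31.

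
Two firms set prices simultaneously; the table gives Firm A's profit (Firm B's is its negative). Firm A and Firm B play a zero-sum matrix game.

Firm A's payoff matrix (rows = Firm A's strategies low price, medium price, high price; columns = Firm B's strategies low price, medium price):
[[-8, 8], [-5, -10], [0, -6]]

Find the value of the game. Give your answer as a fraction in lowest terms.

Row medium price is strictly dominated by row high price, so Firm A never plays it.
The remaining 2×2 game on (low price, high price) × (low price, medium price) has no saddle point. Let Firm A play low price with probability p; indifference gives −8p = 8p − 6(1−p), so p = 3/11.
Similarly Firm B's optimal q on low price is 7/11, and the value is -8·(7/11) + (8)·(4/11) = -24/11.

-24/11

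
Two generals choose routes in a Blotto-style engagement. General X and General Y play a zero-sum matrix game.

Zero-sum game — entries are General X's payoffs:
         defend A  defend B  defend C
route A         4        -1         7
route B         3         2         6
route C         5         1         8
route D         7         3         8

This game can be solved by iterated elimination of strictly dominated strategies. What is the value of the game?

3

Row route A is strictly dominated by row route C (5>4, 1>-1, 8>7); eliminate route A.
Column defend C is strictly dominated by defend A for General Y (3<6, 5<8, 7<8); eliminate defend C.
Column defend A is strictly dominated by defend B for General Y (2<3, 1<5, 3<7); eliminate defend A.
Row route C is strictly dominated by row route B (2>1); eliminate route C.
Row route B is strictly dominated by row route D (3>2); eliminate route B.
Only (route D, defend B) remains, with payoff 3.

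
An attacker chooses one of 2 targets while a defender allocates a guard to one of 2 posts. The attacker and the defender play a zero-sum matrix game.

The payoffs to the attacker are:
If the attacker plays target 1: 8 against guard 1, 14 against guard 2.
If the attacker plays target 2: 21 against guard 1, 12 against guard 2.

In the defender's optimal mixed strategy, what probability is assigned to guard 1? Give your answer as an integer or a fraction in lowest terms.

2/15

Row minima are 8 and 12, so the attacker's maximin is 12; column maxima are 21 and 14, so the defender's minimax is 14. These differ, so the equilibrium is in mixed strategies.
Let the defender play guard 1 with probability q. The attacker is indifferent when 8q + 14(1−q) = 21q + 12(1−q), giving q = 2/15.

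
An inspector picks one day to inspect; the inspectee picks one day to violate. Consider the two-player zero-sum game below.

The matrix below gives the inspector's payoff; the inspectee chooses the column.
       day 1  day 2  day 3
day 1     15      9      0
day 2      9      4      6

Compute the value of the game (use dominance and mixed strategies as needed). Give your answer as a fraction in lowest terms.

Column day 1 is strictly dominated by day 2 for the inspectee (it gives the inspector more in every row).
The remaining 2×2 game on (day 1, day 2) × (day 2, day 3) has no saddle point. Let the inspector play day 1 with probability p; indifference gives 9p + 4(1−p) = 6(1−p), so p = 2/11.
Similarly the inspectee's optimal q on day 2 is 6/11, and the value is 9·(6/11) + (0)·(5/11) = 54/11.

54/11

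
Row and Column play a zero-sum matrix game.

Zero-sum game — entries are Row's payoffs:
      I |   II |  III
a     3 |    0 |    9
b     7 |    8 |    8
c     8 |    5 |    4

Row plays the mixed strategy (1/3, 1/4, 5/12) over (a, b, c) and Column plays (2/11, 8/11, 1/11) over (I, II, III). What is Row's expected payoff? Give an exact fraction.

Against (2/11, 8/11, 1/11), each row's expected payoff is a: 15/11; b: 86/11; c: 60/11.
Taking the (1/3, 1/4, 5/12)-weighted average: (1/3)·(15/11) + (1/4)·(86/11) + (5/12)·(60/11) = 103/22.

103/22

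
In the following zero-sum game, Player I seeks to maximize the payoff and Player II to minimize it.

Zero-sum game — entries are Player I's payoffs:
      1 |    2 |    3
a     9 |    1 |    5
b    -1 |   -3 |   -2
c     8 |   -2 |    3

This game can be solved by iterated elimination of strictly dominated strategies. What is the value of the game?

1

Column 3 is strictly dominated by 2 for Player II (1<5, -3<-2, -2<3); eliminate 3.
Column 1 is strictly dominated by 2 for Player II (1<9, -3<-1, -2<8); eliminate 1.
Row c is strictly dominated by row a (1>-2); eliminate c.
Row b is strictly dominated by row a (1>-3); eliminate b.
Only (a, 2) remains, with payoff 1.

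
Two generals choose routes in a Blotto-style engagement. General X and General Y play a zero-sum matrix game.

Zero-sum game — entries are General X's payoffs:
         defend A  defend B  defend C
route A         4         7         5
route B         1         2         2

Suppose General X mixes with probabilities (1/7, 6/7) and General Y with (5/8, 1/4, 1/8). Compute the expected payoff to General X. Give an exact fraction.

Against (5/8, 1/4, 1/8), each row's expected payoff is route A: 39/8; route B: 11/8.
Taking the (1/7, 6/7)-weighted average: (1/7)·(39/8) + (6/7)·(11/8) = 15/8.

15/8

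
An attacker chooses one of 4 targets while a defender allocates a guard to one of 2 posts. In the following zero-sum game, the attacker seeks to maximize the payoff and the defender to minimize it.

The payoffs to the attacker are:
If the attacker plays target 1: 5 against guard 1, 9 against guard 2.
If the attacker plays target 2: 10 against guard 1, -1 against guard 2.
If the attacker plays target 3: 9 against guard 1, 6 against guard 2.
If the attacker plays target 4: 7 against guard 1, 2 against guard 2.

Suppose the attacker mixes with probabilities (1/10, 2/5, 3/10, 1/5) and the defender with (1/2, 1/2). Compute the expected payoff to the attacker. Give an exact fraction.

Against (1/2, 1/2), each row's expected payoff is target 1: 7; target 2: 9/2; target 3: 15/2; target 4: 9/2.
Taking the (1/10, 2/5, 3/10, 1/5)-weighted average: (1/10)·(7) + (2/5)·(9/2) + (3/10)·(15/2) + (1/5)·(9/2) = 113/20.

113/20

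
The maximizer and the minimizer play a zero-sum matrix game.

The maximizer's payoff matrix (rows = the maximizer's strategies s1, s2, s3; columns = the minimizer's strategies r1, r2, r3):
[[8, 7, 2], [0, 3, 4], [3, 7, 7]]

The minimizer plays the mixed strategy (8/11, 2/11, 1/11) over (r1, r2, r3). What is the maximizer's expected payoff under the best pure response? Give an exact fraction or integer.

80/11

s1: (8)·(8/11) + (7)·(2/11) + (2)·(1/11) = 80/11.
s2: (0)·(8/11) + (3)·(2/11) + (4)·(1/11) = 10/11.
s3: (3)·(8/11) + (7)·(2/11) + (7)·(1/11) = 45/11.
The best pure response is s1 with expected payoff 80/11.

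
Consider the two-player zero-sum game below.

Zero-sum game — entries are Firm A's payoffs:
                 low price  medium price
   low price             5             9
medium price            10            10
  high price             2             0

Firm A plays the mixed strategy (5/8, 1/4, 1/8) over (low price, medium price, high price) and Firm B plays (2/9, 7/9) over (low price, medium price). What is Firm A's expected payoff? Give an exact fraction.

Against (2/9, 7/9), each row's expected payoff is low price: 73/9; medium price: 10; high price: 4/9.
Taking the (5/8, 1/4, 1/8)-weighted average: (5/8)·(73/9) + (1/4)·(10) + (1/8)·(4/9) = 61/8.

61/8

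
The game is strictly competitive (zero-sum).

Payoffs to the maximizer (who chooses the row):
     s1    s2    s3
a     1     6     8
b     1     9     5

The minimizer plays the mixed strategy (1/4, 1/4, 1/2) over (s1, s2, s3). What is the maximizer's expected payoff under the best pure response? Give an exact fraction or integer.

a: (1)·(1/4) + (6)·(1/4) + (8)·(1/2) = 23/4.
b: (1)·(1/4) + (9)·(1/4) + (5)·(1/2) = 5.
The best pure response is a with expected payoff 23/4.

23/4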